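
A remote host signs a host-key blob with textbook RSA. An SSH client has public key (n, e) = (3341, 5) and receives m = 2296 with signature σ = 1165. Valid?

no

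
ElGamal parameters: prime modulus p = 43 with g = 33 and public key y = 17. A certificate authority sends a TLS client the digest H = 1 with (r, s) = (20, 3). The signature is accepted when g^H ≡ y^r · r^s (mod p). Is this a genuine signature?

Left side g^H mod p:
33^1 mod 43 = 33
Right side y^r · r^s mod p:
Squares mod 43: 17^1≡17, 17^2≡31, 17^4≡15, 17^8≡10, 17^16≡14
20 = 16 + 4, so 17^20 ≡ 14·15 ≡ 38 (mod 43)
Squares mod 43: 20^1≡20, 20^2≡13
3 = 2 + 1, so 20^3 ≡ 13·20 ≡ 2 (mod 43)
38·2 = 76 ≡ 33 (mod 43)
33 ≡ 33 (mod 43), so the signature is genuine.

genuine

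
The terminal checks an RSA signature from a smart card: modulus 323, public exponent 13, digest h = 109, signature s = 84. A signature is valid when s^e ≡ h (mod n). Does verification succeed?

fails

Squares mod 323: s^1≡84, s^2≡273, s^4≡239, s^8≡273
13 = 8 + 4 + 1, so s^13 ≡ 273·239·84 ≡ 84 (mod 323)
s^13 mod 323 = 84, but h = 109.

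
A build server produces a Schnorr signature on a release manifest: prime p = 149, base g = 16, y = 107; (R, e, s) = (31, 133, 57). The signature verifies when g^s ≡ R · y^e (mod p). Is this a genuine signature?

forged

g^s mod p:
16^2 = 256 ≡ 107
16^4 ≡ 107^2 = 11449 ≡ 125
16^8 ≡ 125^2 = 15625 ≡ 129
16^16 ≡ 129^2 = 16641 ≡ 102
16^32 ≡ 102^2 = 10404 ≡ 123
57 = 32 + 16 + 8 + 1, so 16^57 ≡ 123·102·129·16 ≡ 85 (mod 149)
R · y^e mod p:
107^2 = 11449 ≡ 125
107^4 ≡ 125^2 = 15625 ≡ 129
107^8 ≡ 129^2 = 16641 ≡ 102
107^16 ≡ 102^2 = 10404 ≡ 123
107^32 ≡ 123^2 = 15129 ≡ 80
107^64 ≡ 80^2 = 6400 ≡ 142
107^128 ≡ 142^2 = 20164 ≡ 49
133 = 128 + 4 + 1, so 107^133 ≡ 49·129·107 ≡ 36 (mod 149)
31·36 = 1116 ≡ 73 (mod 149)
85 ≠ 73; the check fails.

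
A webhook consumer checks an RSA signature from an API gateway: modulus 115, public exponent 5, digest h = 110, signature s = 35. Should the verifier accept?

s^2 ≡ 35^2 = 1225 ≡ 75
s^4 ≡ 75^2 = 5625 ≡ 105
5 = 4 + 1, so s^5 ≡ 105·35 ≡ 110 (mod 115)
110 = h, so the signature checks out.

accept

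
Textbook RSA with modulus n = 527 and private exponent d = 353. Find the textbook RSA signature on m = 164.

Squares mod 527: m^1≡164, m^2≡19, m^4≡361, m^8≡152, m^16≡443, m^32≡205, m^64≡392, m^128≡307, m^256≡443
353 = 256 + 64 + 32 + 1, so m^353 ≡ 443·392·205·164 ≡ 28 (mod 527)

28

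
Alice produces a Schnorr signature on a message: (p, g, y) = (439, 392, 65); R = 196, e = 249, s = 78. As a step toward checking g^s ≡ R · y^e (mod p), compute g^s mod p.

7

Squares mod 439: 392^1≡392, 392^2≡14, 392^4≡196, 392^8≡223, 392^16≡122, 392^32≡397, 392^64≡8
78 = 64 + 8 + 4 + 2, so 392^78 ≡ 8·223·196·14 ≡ 7 (mod 439)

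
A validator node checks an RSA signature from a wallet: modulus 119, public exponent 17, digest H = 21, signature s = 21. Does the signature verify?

s^2 ≡ 21^2 = 441 ≡ 84
s^4 ≡ 84^2 = 7056 ≡ 35
s^8 ≡ 35^2 = 1225 ≡ 35
s^16 ≡ 35^2 = 1225 ≡ 35
17 = 16 + 1, so s^17 ≡ 35·21 ≡ 21 (mod 119)
Since 21 equals the digest 21, verification succeeds.

verifies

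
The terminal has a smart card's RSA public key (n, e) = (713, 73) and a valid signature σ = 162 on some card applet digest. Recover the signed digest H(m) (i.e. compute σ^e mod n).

484

σ^2 ≡ 162^2 = 26244 ≡ 576
σ^4 ≡ 576^2 = 331776 ≡ 231
σ^8 ≡ 231^2 = 53361 ≡ 599
σ^16 ≡ 599^2 = 358801 ≡ 162
σ^32 ≡ 162^2 = 26244 ≡ 576
σ^64 ≡ 576^2 = 331776 ≡ 231
73 = 64 + 8 + 1, so σ^73 ≡ 231·599·162 ≡ 484 (mod 713)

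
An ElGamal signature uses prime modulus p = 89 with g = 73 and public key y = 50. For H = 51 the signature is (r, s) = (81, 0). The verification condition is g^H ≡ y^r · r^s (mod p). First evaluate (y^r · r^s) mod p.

25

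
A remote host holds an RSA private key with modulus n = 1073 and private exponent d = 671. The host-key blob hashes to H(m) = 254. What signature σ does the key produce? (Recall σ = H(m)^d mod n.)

91

(H(m))^2 ≡ 254^2 = 64516 ≡ 136
(H(m))^4 ≡ 136^2 = 18496 ≡ 255
(H(m))^8 ≡ 255^2 = 65025 ≡ 645
(H(m))^16 ≡ 645^2 = 416025 ≡ 774
(H(m))^32 ≡ 774^2 = 599076 ≡ 342
(H(m))^64 ≡ 342^2 = 116964 ≡ 7
(H(m))^128 ≡ 7^2 = 49
(H(m))^256 ≡ 49^2 = 2401 ≡ 255
(H(m))^512 ≡ 255^2 = 65025 ≡ 645
671 = 512 + 128 + 16 + 8 + 4 + 2 + 1, so (H(m))^671 ≡ 645·49·774·645·255·136·254 ≡ 91 (mod 1073)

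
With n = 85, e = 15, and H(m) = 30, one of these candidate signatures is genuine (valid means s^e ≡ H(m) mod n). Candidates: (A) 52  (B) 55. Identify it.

Candidate A: 52^2 = 2704 ≡ 69; 52^4 ≡ 69^2 = 4761 ≡ 1; 52^8 ≡ 1^2 = 1; 15 = 8 + 4 + 2 + 1, so 52^15 ≡ 1·1·69·52 ≡ 18 (mod 85)
Candidate B: 55^2 = 3025 ≡ 50; 55^4 ≡ 50^2 = 2500 ≡ 35; 55^8 ≡ 35^2 = 1225 ≡ 35; 15 = 8 + 4 + 2 + 1, so 55^15 ≡ 35·35·50·55 ≡ 30 (mod 85)
  → matches H(m) = 30

B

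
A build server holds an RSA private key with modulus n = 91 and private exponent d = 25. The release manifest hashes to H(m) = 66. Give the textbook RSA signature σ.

(H(m))^25 mod 91 = 66

66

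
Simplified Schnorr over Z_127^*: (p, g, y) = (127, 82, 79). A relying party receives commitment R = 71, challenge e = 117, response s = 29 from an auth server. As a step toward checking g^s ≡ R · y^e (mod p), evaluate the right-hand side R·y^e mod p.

113

79^117 mod 127 = 32
R · y^e ≡ 71·32 = 2272 ≡ 113 (mod 127)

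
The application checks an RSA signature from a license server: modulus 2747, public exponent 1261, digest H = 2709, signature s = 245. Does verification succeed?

Squares mod 2747: s^1≡245, s^2≡2338, s^4≡2461, s^8≡2133, s^16≡657, s^32≡370, s^64≡2297, s^128≡1969, s^256≡944, s^512≡1108, s^1024≡2502
1261 = 1024 + 128 + 64 + 32 + 8 + 4 + 1, so s^1261 ≡ 2502·1969·2297·370·2133·2461·245 ≡ 1926 (mod 2747)
The recovered value 1926 does not match the digest 2709.

fails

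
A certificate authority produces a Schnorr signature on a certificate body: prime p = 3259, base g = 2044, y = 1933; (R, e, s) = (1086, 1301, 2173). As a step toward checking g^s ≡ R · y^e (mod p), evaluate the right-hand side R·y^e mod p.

1933^2 = 3736489 ≡ 1675
1933^4 ≡ 1675^2 = 2805625 ≡ 2885
1933^8 ≡ 2885^2 = 8323225 ≡ 2998
1933^16 ≡ 2998^2 = 8988004 ≡ 2941
1933^32 ≡ 2941^2 = 8649481 ≡ 95
1933^64 ≡ 95^2 = 9025 ≡ 2507
1933^128 ≡ 2507^2 = 6285049 ≡ 1697
1933^256 ≡ 1697^2 = 2879809 ≡ 2112
1933^512 ≡ 2112^2 = 4460544 ≡ 2232
1933^1024 ≡ 2232^2 = 4981824 ≡ 2072
1301 = 1024 + 256 + 16 + 4 + 1, so 1933^1301 ≡ 2072·2112·2941·2885·1933 ≡ 3160 (mod 3259)
R · y^e ≡ 1086·3160 = 3431760 ≡ 33 (mod 3259)

33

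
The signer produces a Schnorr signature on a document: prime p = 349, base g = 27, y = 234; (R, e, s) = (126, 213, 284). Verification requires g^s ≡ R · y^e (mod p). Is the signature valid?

valid

g^s mod p:
27^2 = 729 ≡ 31
27^4 ≡ 31^2 = 961 ≡ 263
27^8 ≡ 263^2 = 69169 ≡ 67
27^16 ≡ 67^2 = 4489 ≡ 301
27^32 ≡ 301^2 = 90601 ≡ 210
27^64 ≡ 210^2 = 44100 ≡ 126
27^128 ≡ 126^2 = 15876 ≡ 171
27^256 ≡ 171^2 = 29241 ≡ 274
284 = 256 + 16 + 8 + 4, so 27^284 ≡ 274·301·67·263 ≡ 313 (mod 349)
R · y^e mod p:
234^2 = 54756 ≡ 312
234^4 ≡ 312^2 = 97344 ≡ 322
234^8 ≡ 322^2 = 103684 ≡ 31
234^16 ≡ 31^2 = 961 ≡ 263
234^32 ≡ 263^2 = 69169 ≡ 67
234^64 ≡ 67^2 = 4489 ≡ 301
234^128 ≡ 301^2 = 90601 ≡ 210
213 = 128 + 64 + 16 + 4 + 1, so 234^213 ≡ 210·301·263·322·234 ≡ 249 (mod 349)
126·249 = 31374 ≡ 313 (mod 349)
313 ≡ 313 (mod 349); signature holds.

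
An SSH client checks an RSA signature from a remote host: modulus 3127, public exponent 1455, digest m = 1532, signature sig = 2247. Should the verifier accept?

sig^1455 mod 3127 = 1532
sig^1455 mod 3127 = 1532 matches m.

accept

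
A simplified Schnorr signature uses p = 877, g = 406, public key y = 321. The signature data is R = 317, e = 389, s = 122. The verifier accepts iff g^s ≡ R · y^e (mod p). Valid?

yes

g^s mod p:
406^2 = 164836 ≡ 837
406^4 ≡ 837^2 = 700569 ≡ 723
406^8 ≡ 723^2 = 522729 ≡ 37
406^16 ≡ 37^2 = 1369 ≡ 492
406^32 ≡ 492^2 = 242064 ≡ 12
406^64 ≡ 12^2 = 144
122 = 64 + 32 + 16 + 8 + 2, so 406^122 ≡ 144·12·492·37·837 ≡ 361 (mod 877)
R · y^e mod p:
321^2 = 103041 ≡ 432
321^4 ≡ 432^2 = 186624 ≡ 700
321^8 ≡ 700^2 = 490000 ≡ 634
321^16 ≡ 634^2 = 401956 ≡ 290
321^32 ≡ 290^2 = 84100 ≡ 785
321^64 ≡ 785^2 = 616225 ≡ 571
321^128 ≡ 571^2 = 326041 ≡ 674
321^256 ≡ 674^2 = 454276 ≡ 867
389 = 256 + 128 + 4 + 1, so 321^389 ≡ 867·674·700·321 ≡ 145 (mod 877)
317·145 = 45965 ≡ 361 (mod 877)
361 ≡ 361 (mod 877); signature holds.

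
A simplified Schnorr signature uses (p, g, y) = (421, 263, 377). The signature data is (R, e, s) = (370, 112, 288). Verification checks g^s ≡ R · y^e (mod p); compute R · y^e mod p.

199

377^112 mod 421 = 252
R · y^e ≡ 370·252 = 93240 ≡ 199 (mod 421)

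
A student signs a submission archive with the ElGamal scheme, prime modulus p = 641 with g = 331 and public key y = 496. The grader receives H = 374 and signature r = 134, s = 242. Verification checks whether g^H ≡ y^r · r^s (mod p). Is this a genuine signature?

forged

Left side g^H mod p:
331^2 = 109561 ≡ 591
331^4 ≡ 591^2 = 349281 ≡ 577
331^8 ≡ 577^2 = 332929 ≡ 250
331^16 ≡ 250^2 = 62500 ≡ 323
331^32 ≡ 323^2 = 104329 ≡ 487
331^64 ≡ 487^2 = 237169 ≡ 640
331^128 ≡ 640^2 = 409600 ≡ 1
331^256 ≡ 1^2 = 1
374 = 256 + 64 + 32 + 16 + 4 + 2, so 331^374 ≡ 1·640·487·323·577·591 ≡ 639 (mod 641)
Right side y^r · r^s mod p:
496^2 = 246016 ≡ 513
496^4 ≡ 513^2 = 263169 ≡ 359
496^8 ≡ 359^2 = 128881 ≡ 40
496^16 ≡ 40^2 = 1600 ≡ 318
496^32 ≡ 318^2 = 101124 ≡ 487
496^64 ≡ 487^2 = 237169 ≡ 640
496^128 ≡ 640^2 = 409600 ≡ 1
134 = 128 + 4 + 2, so 496^134 ≡ 1·359·513 ≡ 200 (mod 641)
134^2 = 17956 ≡ 8
134^4 ≡ 8^2 = 64
134^8 ≡ 64^2 = 4096 ≡ 250
134^16 ≡ 250^2 = 62500 ≡ 323
134^32 ≡ 323^2 = 104329 ≡ 487
134^64 ≡ 487^2 = 237169 ≡ 640
134^128 ≡ 640^2 = 409600 ≡ 1
242 = 128 + 64 + 32 + 16 + 2, so 134^242 ≡ 1·640·487·323·8 ≡ 516 (mod 641)
200·516 = 103200 ≡ 640 (mod 641)
639 ≠ 640, so verification fails.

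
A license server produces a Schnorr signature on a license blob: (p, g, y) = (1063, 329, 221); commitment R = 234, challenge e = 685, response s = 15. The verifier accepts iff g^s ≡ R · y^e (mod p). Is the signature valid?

g^s mod p:
329^15 mod 1063 = 572
R · y^e mod p:
221^685 mod 1063 = 568
234·568 = 132912 ≡ 37 (mod 1063)
572 ≠ 37; the check fails.

invalid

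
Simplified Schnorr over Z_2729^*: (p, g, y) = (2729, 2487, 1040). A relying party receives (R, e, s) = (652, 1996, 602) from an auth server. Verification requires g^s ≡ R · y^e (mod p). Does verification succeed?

g^s mod p:
2487^2 = 6185169 ≡ 1255
2487^4 ≡ 1255^2 = 1575025 ≡ 392
2487^8 ≡ 392^2 = 153664 ≡ 840
2487^16 ≡ 840^2 = 705600 ≡ 1518
2487^32 ≡ 1518^2 = 2304324 ≡ 1048
2487^64 ≡ 1048^2 = 1098304 ≡ 1246
2487^128 ≡ 1246^2 = 1552516 ≡ 2444
2487^256 ≡ 2444^2 = 5973136 ≡ 2084
2487^512 ≡ 2084^2 = 4343056 ≡ 1217
602 = 512 + 64 + 16 + 8 + 2, so 2487^602 ≡ 1217·1246·1518·840·1255 ≡ 2221 (mod 2729)
R · y^e mod p:
1040^2 = 1081600 ≡ 916
1040^4 ≡ 916^2 = 839056 ≡ 1253
1040^8 ≡ 1253^2 = 1570009 ≡ 834
1040^16 ≡ 834^2 = 695556 ≡ 2390
1040^32 ≡ 2390^2 = 5712100 ≡ 303
1040^64 ≡ 303^2 = 91809 ≡ 1752
1040^128 ≡ 1752^2 = 3069504 ≡ 2108
1040^256 ≡ 2108^2 = 4443664 ≡ 852
1040^512 ≡ 852^2 = 725904 ≡ 2719
1040^1024 ≡ 2719^2 = 7392961 ≡ 100
1996 = 1024 + 512 + 256 + 128 + 64 + 8 + 4, so 1040^1996 ≡ 100·2719·852·2108·1752·834·1253 ≡ 1048 (mod 2729)
652·1048 = 683296 ≡ 1046 (mod 2729)
2221 ≠ 1046; the check fails.

fails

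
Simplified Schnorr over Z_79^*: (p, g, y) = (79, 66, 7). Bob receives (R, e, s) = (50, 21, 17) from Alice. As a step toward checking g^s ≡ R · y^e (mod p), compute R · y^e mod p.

60

7^2 = 49
7^4 ≡ 49^2 = 2401 ≡ 31
7^8 ≡ 31^2 = 961 ≡ 13
7^16 ≡ 13^2 = 169 ≡ 11
21 = 16 + 4 + 1, so 7^21 ≡ 11·31·7 ≡ 17 (mod 79)
R · y^e ≡ 50·17 = 850 ≡ 60 (mod 79)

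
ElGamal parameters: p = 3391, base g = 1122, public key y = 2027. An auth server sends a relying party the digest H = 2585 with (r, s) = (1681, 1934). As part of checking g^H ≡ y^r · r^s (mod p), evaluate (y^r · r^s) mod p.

2027^2 = 4108729 ≡ 2228
2027^4 ≡ 2228^2 = 4963984 ≡ 2951
2027^8 ≡ 2951^2 = 8708401 ≡ 313
2027^16 ≡ 313^2 = 97969 ≡ 3021
2027^32 ≡ 3021^2 = 9126441 ≡ 1260
2027^64 ≡ 1260^2 = 1587600 ≡ 612
2027^128 ≡ 612^2 = 374544 ≡ 1534
2027^256 ≡ 1534^2 = 2353156 ≡ 3193
2027^512 ≡ 3193^2 = 10195249 ≡ 1903
2027^1024 ≡ 1903^2 = 3621409 ≡ 3212
1681 = 1024 + 512 + 128 + 16 + 1, so 2027^1681 ≡ 3212·1903·1534·3021·2027 ≡ 3275 (mod 3391)
1681^2 = 2825761 ≡ 1058
1681^4 ≡ 1058^2 = 1119364 ≡ 334
1681^8 ≡ 334^2 = 111556 ≡ 3044
1681^16 ≡ 3044^2 = 9265936 ≡ 1724
1681^32 ≡ 1724^2 = 2972176 ≡ 1660
1681^64 ≡ 1660^2 = 2755600 ≡ 2108
1681^128 ≡ 2108^2 = 4443664 ≡ 1454
1681^256 ≡ 1454^2 = 2114116 ≡ 1523
1681^512 ≡ 1523^2 = 2319529 ≡ 85
1681^1024 ≡ 85^2 = 7225 ≡ 443
1934 = 1024 + 512 + 256 + 128 + 8 + 4 + 2, so 1681^1934 ≡ 443·85·1523·1454·3044·334·1058 ≡ 1779 (mod 3391)
y^r · r^s ≡ 3275·1779 = 5826225 ≡ 487 (mod 3391)

487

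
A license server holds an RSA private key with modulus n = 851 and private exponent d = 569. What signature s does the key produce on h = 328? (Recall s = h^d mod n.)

Squares mod 851: h^1≡328, h^2≡358, h^4≡514, h^8≡386, h^16≡71, h^32≡786, h^64≡821, h^128≡49, h^256≡699, h^512≡127
569 = 512 + 32 + 16 + 8 + 1, so h^569 ≡ 127·786·71·386·328 ≡ 409 (mod 851)

409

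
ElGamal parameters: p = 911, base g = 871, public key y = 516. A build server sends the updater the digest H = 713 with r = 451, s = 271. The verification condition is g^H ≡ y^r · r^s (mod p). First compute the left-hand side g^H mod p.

833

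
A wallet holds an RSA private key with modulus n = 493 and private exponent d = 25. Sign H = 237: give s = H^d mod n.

H^25 mod 493 = 390

390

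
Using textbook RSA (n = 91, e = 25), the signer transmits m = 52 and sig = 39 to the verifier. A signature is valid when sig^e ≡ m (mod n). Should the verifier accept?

Squares mod 91: sig^1≡39, sig^2≡65, sig^4≡39, sig^8≡65, sig^16≡39
25 = 16 + 8 + 1, so sig^25 ≡ 39·65·39 ≡ 39 (mod 91)
39 ≠ 52, so verification fails.

reject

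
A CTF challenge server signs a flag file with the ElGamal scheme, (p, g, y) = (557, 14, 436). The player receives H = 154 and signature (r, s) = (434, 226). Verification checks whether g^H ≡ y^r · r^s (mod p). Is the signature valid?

invalid

Left side g^H mod p:
14^2 = 196
14^4 ≡ 196^2 = 38416 ≡ 540
14^8 ≡ 540^2 = 291600 ≡ 289
14^16 ≡ 289^2 = 83521 ≡ 528
14^32 ≡ 528^2 = 278784 ≡ 284
14^64 ≡ 284^2 = 80656 ≡ 448
14^128 ≡ 448^2 = 200704 ≡ 184
154 = 128 + 16 + 8 + 2, so 14^154 ≡ 184·528·289·196 ≡ 324 (mod 557)
Right side y^r · r^s mod p:
436^2 = 190096 ≡ 159
436^4 ≡ 159^2 = 25281 ≡ 216
436^8 ≡ 216^2 = 46656 ≡ 425
436^16 ≡ 425^2 = 180625 ≡ 157
436^32 ≡ 157^2 = 24649 ≡ 141
436^64 ≡ 141^2 = 19881 ≡ 386
436^128 ≡ 386^2 = 148996 ≡ 277
436^256 ≡ 277^2 = 76729 ≡ 420
434 = 256 + 128 + 32 + 16 + 2, so 436^434 ≡ 420·277·141·157·159 ≡ 498 (mod 557)
434^2 = 188356 ≡ 90
434^4 ≡ 90^2 = 8100 ≡ 302
434^8 ≡ 302^2 = 91204 ≡ 413
434^16 ≡ 413^2 = 170569 ≡ 127
434^32 ≡ 127^2 = 16129 ≡ 533
434^64 ≡ 533^2 = 284089 ≡ 19
434^128 ≡ 19^2 = 361
226 = 128 + 64 + 32 + 2, so 434^226 ≡ 361·19·533·90 ≡ 203 (mod 557)
498·203 = 101094 ≡ 277 (mod 557)
324 ≠ 277, so verification fails.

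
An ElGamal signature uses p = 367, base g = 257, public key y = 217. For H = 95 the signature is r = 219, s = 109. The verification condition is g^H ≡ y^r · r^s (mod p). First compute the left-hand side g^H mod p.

275

257^2 = 66049 ≡ 356
257^4 ≡ 356^2 = 126736 ≡ 121
257^8 ≡ 121^2 = 14641 ≡ 328
257^16 ≡ 328^2 = 107584 ≡ 53
257^32 ≡ 53^2 = 2809 ≡ 240
257^64 ≡ 240^2 = 57600 ≡ 348
95 = 64 + 16 + 8 + 4 + 2 + 1, so 257^95 ≡ 348·53·328·121·356·257 ≡ 275 (mod 367)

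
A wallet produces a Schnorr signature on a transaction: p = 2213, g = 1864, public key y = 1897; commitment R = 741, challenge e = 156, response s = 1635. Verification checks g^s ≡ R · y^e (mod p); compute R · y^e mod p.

946

1897^156 mod 2213 = 1169
R · y^e ≡ 741·1169 = 866229 ≡ 946 (mod 2213)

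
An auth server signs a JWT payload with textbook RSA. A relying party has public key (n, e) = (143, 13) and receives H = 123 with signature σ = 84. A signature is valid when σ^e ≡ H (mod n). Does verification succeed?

passes

σ^2 ≡ 84^2 = 7056 ≡ 49
σ^4 ≡ 49^2 = 2401 ≡ 113
σ^8 ≡ 113^2 = 12769 ≡ 42
13 = 8 + 4 + 1, so σ^13 ≡ 42·113·84 ≡ 123 (mod 143)
123 = H, so the signature checks out.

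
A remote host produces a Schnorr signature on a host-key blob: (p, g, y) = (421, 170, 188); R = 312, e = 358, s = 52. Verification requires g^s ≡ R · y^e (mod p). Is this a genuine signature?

genuine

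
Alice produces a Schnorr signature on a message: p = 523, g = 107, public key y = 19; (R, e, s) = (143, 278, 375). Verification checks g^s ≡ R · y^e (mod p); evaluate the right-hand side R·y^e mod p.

503

19^2 = 361
19^4 ≡ 361^2 = 130321 ≡ 94
19^8 ≡ 94^2 = 8836 ≡ 468
19^16 ≡ 468^2 = 219024 ≡ 410
19^32 ≡ 410^2 = 168100 ≡ 217
19^64 ≡ 217^2 = 47089 ≡ 19
19^128 ≡ 19^2 = 361
19^256 ≡ 361^2 = 130321 ≡ 94
278 = 256 + 16 + 4 + 2, so 19^278 ≡ 94·410·94·361 ≡ 468 (mod 523)
R · y^e ≡ 143·468 = 66924 ≡ 503 (mod 523)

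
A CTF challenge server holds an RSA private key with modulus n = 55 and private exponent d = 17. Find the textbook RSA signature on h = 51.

6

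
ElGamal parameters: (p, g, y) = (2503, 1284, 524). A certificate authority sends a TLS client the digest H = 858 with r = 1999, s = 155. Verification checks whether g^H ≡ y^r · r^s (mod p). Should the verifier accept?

accept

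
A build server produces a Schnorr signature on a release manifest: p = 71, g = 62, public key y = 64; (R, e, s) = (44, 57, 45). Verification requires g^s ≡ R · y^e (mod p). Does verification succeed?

g^s mod p:
62^2 = 3844 ≡ 10
62^4 ≡ 10^2 = 100 ≡ 29
62^8 ≡ 29^2 = 841 ≡ 60
62^16 ≡ 60^2 = 3600 ≡ 50
62^32 ≡ 50^2 = 2500 ≡ 15
45 = 32 + 8 + 4 + 1, so 62^45 ≡ 15·60·29·62 ≡ 39 (mod 71)
R · y^e mod p:
64^2 = 4096 ≡ 49
64^4 ≡ 49^2 = 2401 ≡ 58
64^8 ≡ 58^2 = 3364 ≡ 27
64^16 ≡ 27^2 = 729 ≡ 19
64^32 ≡ 19^2 = 361 ≡ 6
57 = 32 + 16 + 8 + 1, so 64^57 ≡ 6·19·27·64 ≡ 38 (mod 71)
44·38 = 1672 ≡ 39 (mod 71)
39 ≡ 39 (mod 71); signature holds.

passes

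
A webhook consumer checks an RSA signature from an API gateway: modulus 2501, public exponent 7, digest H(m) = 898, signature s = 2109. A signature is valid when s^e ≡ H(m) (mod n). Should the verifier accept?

s^2 ≡ 2109^2 = 4447881 ≡ 1103
s^4 ≡ 1103^2 = 1216609 ≡ 1123
7 = 4 + 2 + 1, so s^7 ≡ 1123·1103·2109 ≡ 898 (mod 2501)
898 = H(m), so the signature checks out.

accept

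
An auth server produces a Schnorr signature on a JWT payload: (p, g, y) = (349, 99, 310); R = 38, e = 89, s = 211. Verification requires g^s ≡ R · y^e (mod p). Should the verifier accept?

reject

g^s mod p:
99^2 = 9801 ≡ 29
99^4 ≡ 29^2 = 841 ≡ 143
99^8 ≡ 143^2 = 20449 ≡ 207
99^16 ≡ 207^2 = 42849 ≡ 271
99^32 ≡ 271^2 = 73441 ≡ 151
99^64 ≡ 151^2 = 22801 ≡ 116
99^128 ≡ 116^2 = 13456 ≡ 194
211 = 128 + 64 + 16 + 2 + 1, so 99^211 ≡ 194·116·271·29·99 ≡ 267 (mod 349)
R · y^e mod p:
310^2 = 96100 ≡ 125
310^4 ≡ 125^2 = 15625 ≡ 269
310^8 ≡ 269^2 = 72361 ≡ 118
310^16 ≡ 118^2 = 13924 ≡ 313
310^32 ≡ 313^2 = 97969 ≡ 249
310^64 ≡ 249^2 = 62001 ≡ 228
89 = 64 + 16 + 8 + 1, so 310^89 ≡ 228·313·118·310 ≡ 248 (mod 349)
38·248 = 9424 ≡ 1 (mod 349)
267 ≠ 1; the check fails.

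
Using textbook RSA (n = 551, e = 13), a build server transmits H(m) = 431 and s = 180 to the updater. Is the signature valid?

s^2 ≡ 180^2 = 32400 ≡ 442
s^4 ≡ 442^2 = 195364 ≡ 310
s^8 ≡ 310^2 = 96100 ≡ 226
13 = 8 + 4 + 1, so s^13 ≡ 226·310·180 ≡ 63 (mod 551)
63 ≠ 431, so verification fails.

invalid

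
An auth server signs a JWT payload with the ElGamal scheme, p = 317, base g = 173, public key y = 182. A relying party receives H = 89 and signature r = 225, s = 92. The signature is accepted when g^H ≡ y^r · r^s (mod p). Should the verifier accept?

Left side g^H mod p:
173^2 = 29929 ≡ 131
173^4 ≡ 131^2 = 17161 ≡ 43
173^8 ≡ 43^2 = 1849 ≡ 264
173^16 ≡ 264^2 = 69696 ≡ 273
173^32 ≡ 273^2 = 74529 ≡ 34
173^64 ≡ 34^2 = 1156 ≡ 205
89 = 64 + 16 + 8 + 1, so 173^89 ≡ 205·273·264·173 ≡ 31 (mod 317)
Right side y^r · r^s mod p:
182^2 = 33124 ≡ 156
182^4 ≡ 156^2 = 24336 ≡ 244
182^8 ≡ 244^2 = 59536 ≡ 257
182^16 ≡ 257^2 = 66049 ≡ 113
182^32 ≡ 113^2 = 12769 ≡ 89
182^64 ≡ 89^2 = 7921 ≡ 313
182^128 ≡ 313^2 = 97969 ≡ 16
225 = 128 + 64 + 32 + 1, so 182^225 ≡ 16·313·89·182 ≡ 235 (mod 317)
225^2 = 50625 ≡ 222
225^4 ≡ 222^2 = 49284 ≡ 149
225^8 ≡ 149^2 = 22201 ≡ 11
225^16 ≡ 11^2 = 121
225^32 ≡ 121^2 = 14641 ≡ 59
225^64 ≡ 59^2 = 3481 ≡ 311
92 = 64 + 16 + 8 + 4, so 225^92 ≡ 311·121·11·149 ≡ 104 (mod 317)
235·104 = 24440 ≡ 31 (mod 317)
31 ≡ 31 (mod 317), so the signature is genuine.

accept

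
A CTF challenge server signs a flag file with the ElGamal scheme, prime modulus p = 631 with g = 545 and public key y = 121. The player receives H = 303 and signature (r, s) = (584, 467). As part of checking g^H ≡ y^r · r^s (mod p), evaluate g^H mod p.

545^2 = 297025 ≡ 455
545^4 ≡ 455^2 = 207025 ≡ 57
545^8 ≡ 57^2 = 3249 ≡ 94
545^16 ≡ 94^2 = 8836 ≡ 2
545^32 ≡ 2^2 = 4
545^64 ≡ 4^2 = 16
545^128 ≡ 16^2 = 256
545^256 ≡ 256^2 = 65536 ≡ 543
303 = 256 + 32 + 8 + 4 + 2 + 1, so 545^303 ≡ 543·4·94·57·455·545 ≡ 287 (mod 631)

287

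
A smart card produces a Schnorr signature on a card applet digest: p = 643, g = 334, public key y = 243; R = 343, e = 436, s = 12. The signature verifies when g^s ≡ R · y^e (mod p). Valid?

g^s mod p:
334^2 = 111556 ≡ 317
334^4 ≡ 317^2 = 100489 ≡ 181
334^8 ≡ 181^2 = 32761 ≡ 611
12 = 8 + 4, so 334^12 ≡ 611·181 ≡ 638 (mod 643)
R · y^e mod p:
243^2 = 59049 ≡ 536
243^4 ≡ 536^2 = 287296 ≡ 518
243^8 ≡ 518^2 = 268324 ≡ 193
243^16 ≡ 193^2 = 37249 ≡ 598
243^32 ≡ 598^2 = 357604 ≡ 96
243^64 ≡ 96^2 = 9216 ≡ 214
243^128 ≡ 214^2 = 45796 ≡ 143
243^256 ≡ 143^2 = 20449 ≡ 516
436 = 256 + 128 + 32 + 16 + 4, so 243^436 ≡ 516·143·96·598·518 ≡ 193 (mod 643)
343·193 = 66199 ≡ 613 (mod 643)
638 ≠ 613; the check fails.

no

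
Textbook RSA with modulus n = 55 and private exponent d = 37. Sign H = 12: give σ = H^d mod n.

12

H^2 ≡ 12^2 = 144 ≡ 34
H^4 ≡ 34^2 = 1156 ≡ 1
H^8 ≡ 1^2 = 1
H^16 ≡ 1^2 = 1
H^32 ≡ 1^2 = 1
37 = 32 + 4 + 1, so H^37 ≡ 1·1·12 ≡ 12 (mod 55)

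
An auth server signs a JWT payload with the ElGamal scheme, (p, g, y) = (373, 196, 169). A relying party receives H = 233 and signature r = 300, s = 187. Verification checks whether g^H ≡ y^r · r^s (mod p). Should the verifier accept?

Left side g^H mod p:
Squares mod 373: 196^1≡196, 196^2≡370, 196^4≡9, 196^8≡81, 196^16≡220, 196^32≡283, 196^64≡267, 196^128≡46
233 = 128 + 64 + 32 + 8 + 1, so 196^233 ≡ 46·267·283·81·196 ≡ 36 (mod 373)
Right side y^r · r^s mod p:
Squares mod 373: 169^1≡169, 169^2≡213, 169^4≡236, 169^8≡119, 169^16≡360, 169^32≡169, 169^64≡213, 169^128≡236, 169^256≡119
300 = 256 + 32 + 8 + 4, so 169^300 ≡ 119·169·119·236 ≡ 351 (mod 373)
Squares mod 373: 300^1≡300, 300^2≡107, 300^4≡259, 300^8≡314, 300^16≡124, 300^32≡83, 300^64≡175, 300^128≡39
187 = 128 + 32 + 16 + 8 + 2 + 1, so 300^187 ≡ 39·83·124·314·107·300 ≡ 300 (mod 373)
351·300 = 105300 ≡ 114 (mod 373)
36 ≠ 114, so verification fails.

reject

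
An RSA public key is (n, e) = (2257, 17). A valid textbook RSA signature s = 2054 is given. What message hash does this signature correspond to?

1552

Squares mod 2257: s^1≡2054, s^2≡583, s^4≡1339, s^8≡863, s^16≡2216
17 = 16 + 1, so s^17 ≡ 2216·2054 ≡ 1552 (mod 2257)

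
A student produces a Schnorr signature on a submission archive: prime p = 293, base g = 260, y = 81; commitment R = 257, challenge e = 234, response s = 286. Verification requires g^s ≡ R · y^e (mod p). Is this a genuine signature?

forged

g^s mod p:
260^2 = 67600 ≡ 210
260^4 ≡ 210^2 = 44100 ≡ 150
260^8 ≡ 150^2 = 22500 ≡ 232
260^16 ≡ 232^2 = 53824 ≡ 205
260^32 ≡ 205^2 = 42025 ≡ 126
260^64 ≡ 126^2 = 15876 ≡ 54
260^128 ≡ 54^2 = 2916 ≡ 279
260^256 ≡ 279^2 = 77841 ≡ 196
286 = 256 + 16 + 8 + 4 + 2, so 260^286 ≡ 196·205·232·150·210 ≡ 59 (mod 293)
R · y^e mod p:
81^2 = 6561 ≡ 115
81^4 ≡ 115^2 = 13225 ≡ 40
81^8 ≡ 40^2 = 1600 ≡ 135
81^16 ≡ 135^2 = 18225 ≡ 59
81^32 ≡ 59^2 = 3481 ≡ 258
81^64 ≡ 258^2 = 66564 ≡ 53
81^128 ≡ 53^2 = 2809 ≡ 172
234 = 128 + 64 + 32 + 8 + 2, so 81^234 ≡ 172·53·258·135·115 ≡ 225 (mod 293)
257·225 = 57825 ≡ 104 (mod 293)
59 ≠ 104; the check fails.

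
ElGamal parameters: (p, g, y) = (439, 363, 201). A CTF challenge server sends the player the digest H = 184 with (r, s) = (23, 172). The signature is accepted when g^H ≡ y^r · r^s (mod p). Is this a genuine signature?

genuine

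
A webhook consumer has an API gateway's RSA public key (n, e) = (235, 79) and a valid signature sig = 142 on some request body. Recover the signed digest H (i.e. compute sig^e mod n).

sig^79 mod 235 = 48

48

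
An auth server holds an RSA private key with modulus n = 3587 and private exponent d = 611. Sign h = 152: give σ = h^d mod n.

985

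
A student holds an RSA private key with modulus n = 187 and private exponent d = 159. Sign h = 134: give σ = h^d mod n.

Squares mod 187: h^1≡134, h^2≡4, h^4≡16, h^8≡69, h^16≡86, h^32≡103, h^64≡137, h^128≡69
159 = 128 + 16 + 8 + 4 + 2 + 1, so h^159 ≡ 69·86·69·16·4·134 ≡ 127 (mod 187)

127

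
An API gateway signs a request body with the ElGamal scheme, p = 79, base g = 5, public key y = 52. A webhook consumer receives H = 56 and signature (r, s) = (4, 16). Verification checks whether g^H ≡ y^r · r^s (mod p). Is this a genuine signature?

Left side g^H mod p:
5^2 = 25
5^4 ≡ 25^2 = 625 ≡ 72
5^8 ≡ 72^2 = 5184 ≡ 49
5^16 ≡ 49^2 = 2401 ≡ 31
5^32 ≡ 31^2 = 961 ≡ 13
56 = 32 + 16 + 8, so 5^56 ≡ 13·31·49 ≡ 76 (mod 79)
Right side y^r · r^s mod p:
52^2 = 2704 ≡ 18
52^4 ≡ 18^2 = 324 ≡ 8
4^2 = 16
4^4 ≡ 16^2 = 256 ≡ 19
4^8 ≡ 19^2 = 361 ≡ 45
4^16 ≡ 45^2 = 2025 ≡ 50
8·50 = 400 ≡ 5 (mod 79)
76 ≠ 5, so verification fails.

forged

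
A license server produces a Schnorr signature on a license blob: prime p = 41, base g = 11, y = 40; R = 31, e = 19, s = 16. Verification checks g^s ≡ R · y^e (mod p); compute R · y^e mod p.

40^2 = 1600 ≡ 1
40^4 ≡ 1^2 = 1
40^8 ≡ 1^2 = 1
40^16 ≡ 1^2 = 1
19 = 16 + 2 + 1, so 40^19 ≡ 1·1·40 ≡ 40 (mod 41)
R · y^e ≡ 31·40 = 1240 ≡ 10 (mod 41)

10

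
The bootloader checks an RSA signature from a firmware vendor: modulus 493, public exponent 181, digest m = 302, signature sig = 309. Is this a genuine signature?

sig^2 ≡ 309^2 = 95481 ≡ 332
sig^4 ≡ 332^2 = 110224 ≡ 285
sig^8 ≡ 285^2 = 81225 ≡ 373
sig^16 ≡ 373^2 = 139129 ≡ 103
sig^32 ≡ 103^2 = 10609 ≡ 256
sig^64 ≡ 256^2 = 65536 ≡ 460
sig^128 ≡ 460^2 = 211600 ≡ 103
181 = 128 + 32 + 16 + 4 + 1, so sig^181 ≡ 103·256·103·285·309 ≡ 90 (mod 493)
sig^181 mod 493 = 90, but m = 302.

forged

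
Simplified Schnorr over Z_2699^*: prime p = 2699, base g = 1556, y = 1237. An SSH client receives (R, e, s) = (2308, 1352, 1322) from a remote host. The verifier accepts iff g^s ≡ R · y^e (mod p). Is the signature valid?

g^s mod p:
1556^2 = 2421136 ≡ 133
1556^4 ≡ 133^2 = 17689 ≡ 1495
1556^8 ≡ 1495^2 = 2235025 ≡ 253
1556^16 ≡ 253^2 = 64009 ≡ 1932
1556^32 ≡ 1932^2 = 3732624 ≡ 2606
1556^64 ≡ 2606^2 = 6791236 ≡ 552
1556^128 ≡ 552^2 = 304704 ≡ 2416
1556^256 ≡ 2416^2 = 5837056 ≡ 1818
1556^512 ≡ 1818^2 = 3305124 ≡ 1548
1556^1024 ≡ 1548^2 = 2396304 ≡ 2291
1322 = 1024 + 256 + 32 + 8 + 2, so 1556^1322 ≡ 2291·1818·2606·253·133 ≡ 787 (mod 2699)
R · y^e mod p:
1237^2 = 1530169 ≡ 2535
1237^4 ≡ 2535^2 = 6426225 ≡ 2605
1237^8 ≡ 2605^2 = 6786025 ≡ 739
1237^16 ≡ 739^2 = 546121 ≡ 923
1237^32 ≡ 923^2 = 851929 ≡ 1744
1237^64 ≡ 1744^2 = 3041536 ≡ 2462
1237^128 ≡ 2462^2 = 6061444 ≡ 2189
1237^256 ≡ 2189^2 = 4791721 ≡ 996
1237^512 ≡ 996^2 = 992016 ≡ 1483
1237^1024 ≡ 1483^2 = 2199289 ≡ 2303
1352 = 1024 + 256 + 64 + 8, so 1237^1352 ≡ 2303·996·2462·739 ≡ 2256 (mod 2699)
2308·2256 = 5206848 ≡ 477 (mod 2699)
787 ≠ 477; the check fails.

invalid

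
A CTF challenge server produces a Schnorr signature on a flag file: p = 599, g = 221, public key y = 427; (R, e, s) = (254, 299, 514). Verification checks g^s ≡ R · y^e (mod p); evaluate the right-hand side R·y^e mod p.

427^2 = 182329 ≡ 233
427^4 ≡ 233^2 = 54289 ≡ 379
427^8 ≡ 379^2 = 143641 ≡ 480
427^16 ≡ 480^2 = 230400 ≡ 384
427^32 ≡ 384^2 = 147456 ≡ 102
427^64 ≡ 102^2 = 10404 ≡ 221
427^128 ≡ 221^2 = 48841 ≡ 322
427^256 ≡ 322^2 = 103684 ≡ 57
299 = 256 + 32 + 8 + 2 + 1, so 427^299 ≡ 57·102·480·233·427 ≡ 1 (mod 599)
R · y^e ≡ 254·1 = 254 ≡ 254 (mod 599)

254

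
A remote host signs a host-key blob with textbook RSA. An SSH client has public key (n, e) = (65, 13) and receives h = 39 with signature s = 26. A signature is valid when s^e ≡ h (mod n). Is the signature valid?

s^2 ≡ 26^2 = 676 ≡ 26
s^4 ≡ 26^2 = 676 ≡ 26
s^8 ≡ 26^2 = 676 ≡ 26
13 = 8 + 4 + 1, so s^13 ≡ 26·26·26 ≡ 26 (mod 65)
s^13 mod 65 = 26, but h = 39.

invalid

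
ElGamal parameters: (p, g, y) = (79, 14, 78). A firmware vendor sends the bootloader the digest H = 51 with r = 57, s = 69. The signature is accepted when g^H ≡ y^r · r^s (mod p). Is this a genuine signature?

forged

Left side g^H mod p:
14^2 = 196 ≡ 38
14^4 ≡ 38^2 = 1444 ≡ 22
14^8 ≡ 22^2 = 484 ≡ 10
14^16 ≡ 10^2 = 100 ≡ 21
14^32 ≡ 21^2 = 441 ≡ 46
51 = 32 + 16 + 2 + 1, so 14^51 ≡ 46·21·38·14 ≡ 17 (mod 79)
Right side y^r · r^s mod p:
78^2 = 6084 ≡ 1
78^4 ≡ 1^2 = 1
78^8 ≡ 1^2 = 1
78^16 ≡ 1^2 = 1
78^32 ≡ 1^2 = 1
57 = 32 + 16 + 8 + 1, so 78^57 ≡ 1·1·1·78 ≡ 78 (mod 79)
57^2 = 3249 ≡ 10
57^4 ≡ 10^2 = 100 ≡ 21
57^8 ≡ 21^2 = 441 ≡ 46
57^16 ≡ 46^2 = 2116 ≡ 62
57^32 ≡ 62^2 = 3844 ≡ 52
57^64 ≡ 52^2 = 2704 ≡ 18
69 = 64 + 4 + 1, so 57^69 ≡ 18·21·57 ≡ 58 (mod 79)
78·58 = 4524 ≡ 21 (mod 79)
17 ≠ 21, so verification fails.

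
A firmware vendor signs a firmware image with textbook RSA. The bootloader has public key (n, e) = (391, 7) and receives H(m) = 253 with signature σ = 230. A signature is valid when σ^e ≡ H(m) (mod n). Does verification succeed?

Squares mod 391: σ^1≡230, σ^2≡115, σ^4≡322
7 = 4 + 2 + 1, so σ^7 ≡ 322·115·230 ≡ 138 (mod 391)
138 ≠ 253, so verification fails.

fails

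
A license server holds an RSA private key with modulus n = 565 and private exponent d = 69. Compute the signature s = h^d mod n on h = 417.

412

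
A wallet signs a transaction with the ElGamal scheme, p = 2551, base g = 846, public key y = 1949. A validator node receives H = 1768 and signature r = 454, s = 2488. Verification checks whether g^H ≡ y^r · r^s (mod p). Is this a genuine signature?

forged

Left side g^H mod p:
846^2 = 715716 ≡ 1436
846^4 ≡ 1436^2 = 2062096 ≡ 888
846^8 ≡ 888^2 = 788544 ≡ 285
846^16 ≡ 285^2 = 81225 ≡ 2144
846^32 ≡ 2144^2 = 4596736 ≡ 2385
846^64 ≡ 2385^2 = 5688225 ≡ 2046
846^128 ≡ 2046^2 = 4186116 ≡ 2476
846^256 ≡ 2476^2 = 6130576 ≡ 523
846^512 ≡ 523^2 = 273529 ≡ 572
846^1024 ≡ 572^2 = 327184 ≡ 656
1768 = 1024 + 512 + 128 + 64 + 32 + 8, so 846^1768 ≡ 656·572·2476·2046·2385·285 ≡ 1290 (mod 2551)
Right side y^r · r^s mod p:
1949^2 = 3798601 ≡ 162
1949^4 ≡ 162^2 = 26244 ≡ 734
1949^8 ≡ 734^2 = 538756 ≡ 495
1949^16 ≡ 495^2 = 245025 ≡ 129
1949^32 ≡ 129^2 = 16641 ≡ 1335
1949^64 ≡ 1335^2 = 1782225 ≡ 1627
1949^128 ≡ 1627^2 = 2647129 ≡ 1742
1949^256 ≡ 1742^2 = 3034564 ≡ 1425
454 = 256 + 128 + 64 + 4 + 2, so 1949^454 ≡ 1425·1742·1627·734·162 ≡ 1105 (mod 2551)
454^2 = 206116 ≡ 2036
454^4 ≡ 2036^2 = 4145296 ≡ 2472
454^8 ≡ 2472^2 = 6110784 ≡ 1139
454^16 ≡ 1139^2 = 1297321 ≡ 1413
454^32 ≡ 1413^2 = 1996569 ≡ 1687
454^64 ≡ 1687^2 = 2845969 ≡ 1604
454^128 ≡ 1604^2 = 2572816 ≡ 1408
454^256 ≡ 1408^2 = 1982464 ≡ 337
454^512 ≡ 337^2 = 113569 ≡ 1325
454^1024 ≡ 1325^2 = 1755625 ≡ 537
454^2048 ≡ 537^2 = 288369 ≡ 106
2488 = 2048 + 256 + 128 + 32 + 16 + 8, so 454^2488 ≡ 106·337·1408·1687·1413·1139 ≡ 841 (mod 2551)
1105·841 = 929305 ≡ 741 (mod 2551)
1290 ≠ 741, so verification fails.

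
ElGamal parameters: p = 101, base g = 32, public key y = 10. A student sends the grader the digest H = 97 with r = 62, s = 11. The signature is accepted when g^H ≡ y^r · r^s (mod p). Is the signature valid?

valid

Left side g^H mod p:
Squares mod 101: 32^1≡32, 32^2≡14, 32^4≡95, 32^8≡36, 32^16≡84, 32^32≡87, 32^64≡95
97 = 64 + 32 + 1, so 32^97 ≡ 95·87·32 ≡ 62 (mod 101)
Right side y^r · r^s mod p:
Squares mod 101: 10^1≡10, 10^2≡100, 10^4≡1, 10^8≡1, 10^16≡1, 10^32≡1
62 = 32 + 16 + 8 + 4 + 2, so 10^62 ≡ 1·1·1·1·100 ≡ 100 (mod 101)
Squares mod 101: 62^1≡62, 62^2≡6, 62^4≡36, 62^8≡84
11 = 8 + 2 + 1, so 62^11 ≡ 84·6·62 ≡ 39 (mod 101)
100·39 = 3900 ≡ 62 (mod 101)
62 ≡ 62 (mod 101), so the signature is genuine.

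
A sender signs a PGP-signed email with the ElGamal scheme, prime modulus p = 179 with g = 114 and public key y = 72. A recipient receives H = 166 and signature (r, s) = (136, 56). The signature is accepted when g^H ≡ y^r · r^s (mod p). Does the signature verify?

Left side g^H mod p:
114^2 = 12996 ≡ 108
114^4 ≡ 108^2 = 11664 ≡ 29
114^8 ≡ 29^2 = 841 ≡ 125
114^16 ≡ 125^2 = 15625 ≡ 52
114^32 ≡ 52^2 = 2704 ≡ 19
114^64 ≡ 19^2 = 361 ≡ 3
114^128 ≡ 3^2 = 9
166 = 128 + 32 + 4 + 2, so 114^166 ≡ 9·19·29·108 ≡ 4 (mod 179)
Right side y^r · r^s mod p:
72^2 = 5184 ≡ 172
72^4 ≡ 172^2 = 29584 ≡ 49
72^8 ≡ 49^2 = 2401 ≡ 74
72^16 ≡ 74^2 = 5476 ≡ 106
72^32 ≡ 106^2 = 11236 ≡ 138
72^64 ≡ 138^2 = 19044 ≡ 70
72^128 ≡ 70^2 = 4900 ≡ 67
136 = 128 + 8, so 72^136 ≡ 67·74 ≡ 125 (mod 179)
136^2 = 18496 ≡ 59
136^4 ≡ 59^2 = 3481 ≡ 80
136^8 ≡ 80^2 = 6400 ≡ 135
136^16 ≡ 135^2 = 18225 ≡ 146
136^32 ≡ 146^2 = 21316 ≡ 15
56 = 32 + 16 + 8, so 136^56 ≡ 15·146·135 ≡ 121 (mod 179)
125·121 = 15125 ≡ 89 (mod 179)
4 ≠ 89, so verification fails.

does not verify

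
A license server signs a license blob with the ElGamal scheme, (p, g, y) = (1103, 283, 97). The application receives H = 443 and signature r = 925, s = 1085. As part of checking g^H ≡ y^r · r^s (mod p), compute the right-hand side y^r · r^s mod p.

97^925 mod 1103 = 37
925^1085 mod 1103 = 282
y^r · r^s ≡ 37·282 = 10434 ≡ 507 (mod 1103)

507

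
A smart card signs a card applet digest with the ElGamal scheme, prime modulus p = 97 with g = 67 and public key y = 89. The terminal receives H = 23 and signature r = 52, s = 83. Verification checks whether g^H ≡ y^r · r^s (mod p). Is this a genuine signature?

Left side g^H mod p:
67^2 = 4489 ≡ 27
67^4 ≡ 27^2 = 729 ≡ 50
67^8 ≡ 50^2 = 2500 ≡ 75
67^16 ≡ 75^2 = 5625 ≡ 96
23 = 16 + 4 + 2 + 1, so 67^23 ≡ 96·50·27·67 ≡ 51 (mod 97)
Right side y^r · r^s mod p:
89^2 = 7921 ≡ 64
89^4 ≡ 64^2 = 4096 ≡ 22
89^8 ≡ 22^2 = 484 ≡ 96
89^16 ≡ 96^2 = 9216 ≡ 1
89^32 ≡ 1^2 = 1
52 = 32 + 16 + 4, so 89^52 ≡ 1·1·22 ≡ 22 (mod 97)
52^2 = 2704 ≡ 85
52^4 ≡ 85^2 = 7225 ≡ 47
52^8 ≡ 47^2 = 2209 ≡ 75
52^16 ≡ 75^2 = 5625 ≡ 96
52^32 ≡ 96^2 = 9216 ≡ 1
52^64 ≡ 1^2 = 1
83 = 64 + 16 + 2 + 1, so 52^83 ≡ 1·96·85·52 ≡ 42 (mod 97)
22·42 = 924 ≡ 51 (mod 97)
51 ≡ 51 (mod 97), so the signature is genuine.

genuine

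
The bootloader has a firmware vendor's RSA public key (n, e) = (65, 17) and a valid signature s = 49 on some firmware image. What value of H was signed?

4

s^2 ≡ 49^2 = 2401 ≡ 61
s^4 ≡ 61^2 = 3721 ≡ 16
s^8 ≡ 16^2 = 256 ≡ 61
s^16 ≡ 61^2 = 3721 ≡ 16
17 = 16 + 1, so s^17 ≡ 16·49 ≡ 4 (mod 65)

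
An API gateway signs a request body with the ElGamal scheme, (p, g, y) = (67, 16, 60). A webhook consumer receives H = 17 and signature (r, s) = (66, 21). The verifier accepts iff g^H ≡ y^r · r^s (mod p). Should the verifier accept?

reject

Left side g^H mod p:
16^2 = 256 ≡ 55
16^4 ≡ 55^2 = 3025 ≡ 10
16^8 ≡ 10^2 = 100 ≡ 33
16^16 ≡ 33^2 = 1089 ≡ 17
17 = 16 + 1, so 16^17 ≡ 17·16 ≡ 4 (mod 67)
Right side y^r · r^s mod p:
60^2 = 3600 ≡ 49
60^4 ≡ 49^2 = 2401 ≡ 56
60^8 ≡ 56^2 = 3136 ≡ 54
60^16 ≡ 54^2 = 2916 ≡ 35
60^32 ≡ 35^2 = 1225 ≡ 19
60^64 ≡ 19^2 = 361 ≡ 26
66 = 64 + 2, so 60^66 ≡ 26·49 ≡ 1 (mod 67)
66^2 = 4356 ≡ 1
66^4 ≡ 1^2 = 1
66^8 ≡ 1^2 = 1
66^16 ≡ 1^2 = 1
21 = 16 + 4 + 1, so 66^21 ≡ 1·1·66 ≡ 66 (mod 67)
1·66 = 66 ≡ 66 (mod 67)
4 ≠ 66, so verification fails.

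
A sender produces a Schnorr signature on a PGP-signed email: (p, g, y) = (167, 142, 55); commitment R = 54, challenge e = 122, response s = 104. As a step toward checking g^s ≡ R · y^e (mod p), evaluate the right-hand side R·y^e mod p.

50

Squares mod 167: 55^1≡55, 55^2≡19, 55^4≡27, 55^8≡61, 55^16≡47, 55^32≡38, 55^64≡108
122 = 64 + 32 + 16 + 8 + 2, so 55^122 ≡ 108·38·47·61·19 ≡ 137 (mod 167)
R · y^e ≡ 54·137 = 7398 ≡ 50 (mod 167)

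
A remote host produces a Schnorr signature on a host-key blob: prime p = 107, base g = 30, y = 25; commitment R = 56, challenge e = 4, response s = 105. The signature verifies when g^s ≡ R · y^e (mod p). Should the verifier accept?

g^s mod p:
30^2 = 900 ≡ 44
30^4 ≡ 44^2 = 1936 ≡ 10
30^8 ≡ 10^2 = 100
30^16 ≡ 100^2 = 10000 ≡ 49
30^32 ≡ 49^2 = 2401 ≡ 47
30^64 ≡ 47^2 = 2209 ≡ 69
105 = 64 + 32 + 8 + 1, so 30^105 ≡ 69·47·100·30 ≡ 25 (mod 107)
R · y^e mod p:
25^2 = 625 ≡ 90
25^4 ≡ 90^2 = 8100 ≡ 75
56·75 = 4200 ≡ 27 (mod 107)
25 ≠ 27; the check fails.

reject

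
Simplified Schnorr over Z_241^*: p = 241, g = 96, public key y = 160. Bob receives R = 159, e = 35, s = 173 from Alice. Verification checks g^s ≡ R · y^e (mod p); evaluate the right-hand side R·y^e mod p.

160^2 = 25600 ≡ 54
160^4 ≡ 54^2 = 2916 ≡ 24
160^8 ≡ 24^2 = 576 ≡ 94
160^16 ≡ 94^2 = 8836 ≡ 160
160^32 ≡ 160^2 = 25600 ≡ 54
35 = 32 + 2 + 1, so 160^35 ≡ 54·54·160 ≡ 225 (mod 241)
R · y^e ≡ 159·225 = 35775 ≡ 107 (mod 241)

107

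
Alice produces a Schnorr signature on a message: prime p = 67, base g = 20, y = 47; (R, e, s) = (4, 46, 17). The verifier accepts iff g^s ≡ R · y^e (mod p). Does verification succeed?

fails

g^s mod p:
Squares mod 67: 20^1≡20, 20^2≡65, 20^4≡4, 20^8≡16, 20^16≡55
17 = 16 + 1, so 20^17 ≡ 55·20 ≡ 28 (mod 67)
R · y^e mod p:
Squares mod 67: 47^1≡47, 47^2≡65, 47^4≡4, 47^8≡16, 47^16≡55, 47^32≡10
46 = 32 + 8 + 4 + 2, so 47^46 ≡ 10·16·4·65 ≡ 60 (mod 67)
4·60 = 240 ≡ 39 (mod 67)
28 ≠ 39; the check fails.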